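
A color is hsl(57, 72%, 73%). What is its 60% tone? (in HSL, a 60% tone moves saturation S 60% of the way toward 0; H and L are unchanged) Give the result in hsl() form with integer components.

hsl(57, 29%, 73%)

S moves 60% from 72 toward 0: 72 − 43.2 = 28.8 → 29.
H and L are unchanged.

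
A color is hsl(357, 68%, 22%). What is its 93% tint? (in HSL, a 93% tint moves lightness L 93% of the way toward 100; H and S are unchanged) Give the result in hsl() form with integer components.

L moves 93% from 22 toward 100: 22 + 72.54 = 94.54 → 95.
H and S are unchanged.

hsl(357, 68%, 95%)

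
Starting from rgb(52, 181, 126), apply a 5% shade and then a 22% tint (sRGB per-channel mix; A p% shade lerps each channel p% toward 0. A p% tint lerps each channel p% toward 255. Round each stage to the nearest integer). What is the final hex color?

A 5% shade moves each channel 5% toward 0:
  R: 52 + 0.05×(0−52) = 52 − 2.6 = 49.4 → 49
  G: 181 + 0.05×(0−181) = 181 − 9.05 = 171.95 → 172
  B: 126 + 0.05×(0−126) = 126 − 6.3 = 119.7 → 120
After the shade: rgb(49, 172, 120) = #31ac78.
Lerp each channel 22% toward 255:
  R: 49 + 0.22×(255−49) = 49 + 45.32 = 94.32 → 94
  G: 172 + 0.22×(255−172) = 172 + 18.26 = 190.26 → 190
  B: 120 + 29.7 = 149.7 → 150
rgb(94, 190, 150) = #5ebe96.

#5ebe96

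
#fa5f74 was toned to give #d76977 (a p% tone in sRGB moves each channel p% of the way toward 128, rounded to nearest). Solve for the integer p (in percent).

29%

#fa5f74 is rgb(250, 95, 116); #d76977 is rgb(215, 105, 119).
On the R channel (widest range): 215 ≈ 250 + (p/100)(128 − 250), so p ≈ 100×(215 − 250)/(128 − 250) = -3500/-122 = 28.69.
p = 29 reproduces all three channels after rounding.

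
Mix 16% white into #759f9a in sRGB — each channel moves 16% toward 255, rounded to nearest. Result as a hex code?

#759f9a is rgb(117, 159, 154).
A 16% tint moves each channel 16% toward 255:
  R: 117 + 22.08 = 139.08 → 139
  G: 159 + 15.36 = 174.36 → 174
  B: 154 + 0.16×(255−154) = 154 + 16.16 = 170.16 → 170
rgb(139, 174, 170) = #8baeaa.

#8baeaa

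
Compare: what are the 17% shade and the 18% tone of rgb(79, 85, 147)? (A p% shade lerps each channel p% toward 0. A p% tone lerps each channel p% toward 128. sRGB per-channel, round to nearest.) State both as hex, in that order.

#42477A, #585D90

17% shade:
  R: 79 − 13.43 = 65.57 → 66
  G: 85 − 14.45 = 70.55 → 71
  B: 147 − 24.99 = 122.01 → 122
  → #42477A
18% tone:
  R: 79 + 8.82 = 87.82 → 88
  G: 85 + 0.18×(128−85) = 85 + 7.74 = 92.74 → 93
  B: 147 − 3.42 = 143.58 → 144
  → #585D90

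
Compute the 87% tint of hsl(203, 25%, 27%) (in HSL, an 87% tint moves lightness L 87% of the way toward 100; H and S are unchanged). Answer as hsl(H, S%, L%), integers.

hsl(203, 25%, 91%)

L moves 87% from 27 toward 100: 27 + 63.51 = 90.51 → 91.
H and S are unchanged.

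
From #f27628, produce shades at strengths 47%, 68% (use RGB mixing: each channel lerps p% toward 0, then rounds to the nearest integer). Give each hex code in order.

#f27628 is rgb(242, 118, 40).
47%: (242 − 113.74 = 128.26→128, 118 − 55.46 = 62.54→63, 40 − 18.8 = 21.2→21) → #803f15
68%: (242 − 164.56 = 77.44→77, 118 − 80.24 = 37.76→38, 40 − 27.2 = 12.8→13) → #4d260d

#803f15, #4d260d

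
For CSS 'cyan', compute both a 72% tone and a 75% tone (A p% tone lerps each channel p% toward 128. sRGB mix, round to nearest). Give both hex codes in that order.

#5ca4a4, #60a0a0

CSS cyan is rgb(0, 255, 255).
72% tone:
  R: 0 + 0.72×(128−0) = 0 + 92.16 = 92.16 → 92
  G: 255 + 0.72×(128−255) = 255 − 91.44 = 163.56 → 164
  B: 255 + 0.72×(128−255) = 255 − 91.44 = 163.56 → 164
  → #5ca4a4
75% tone:
  R: 0 + 0.75×(128−0) = 0 + 96 = 96 → 96
  G: 255 − 95.25 = 159.75 → 160
  B: 255 + 0.75×(128−255) = 255 − 95.25 = 159.75 → 160
  → #60a0a0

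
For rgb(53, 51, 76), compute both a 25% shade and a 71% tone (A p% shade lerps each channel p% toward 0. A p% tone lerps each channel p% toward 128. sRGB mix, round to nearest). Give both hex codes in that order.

25% shade:
  R: 53 + 0.25×(0−53) = 53 − 13.25 = 39.75 → 40
  G: 51 − 12.75 = 38.25 → 38
  B: 76 − 19 = 57 → 57
  → #282639
71% tone:
  R: 53 + 53.25 = 106.25 → 106
  G: 51 + 54.67 = 105.67 → 106
  B: 76 + 36.92 = 112.92 → 113
  → #6a6a71

#282639, #6a6a71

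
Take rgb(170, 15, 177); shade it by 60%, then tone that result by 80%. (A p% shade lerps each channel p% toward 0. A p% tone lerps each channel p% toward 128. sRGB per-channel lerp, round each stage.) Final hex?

#746875

Per channel, c → c + 0.6(0 − c):
  R: 170 + 0.6×(0−170) = 170 − 102 = 68 → 68
  G: 15 + 0.6×(0−15) = 15 − 9 = 6 → 6
  B: 177 + 0.6×(0−177) = 177 − 106.2 = 70.8 → 71
After the shade: rgb(68, 6, 71) = #440647.
Per channel, c → c + 0.8(128 − c):
  R: 68 + 0.8×(128−68) = 68 + 48 = 116 → 116
  G: 6 + 97.6 = 103.6 → 104
  B: 71 + 0.8×(128−71) = 71 + 45.6 = 116.6 → 117
rgb(116, 104, 117) = #746875.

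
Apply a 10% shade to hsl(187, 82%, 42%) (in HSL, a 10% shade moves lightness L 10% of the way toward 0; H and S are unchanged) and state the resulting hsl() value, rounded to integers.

L moves 10% from 42 toward 0: 42 − 4.2 = 37.8 → 38.
H and S are unchanged.

hsl(187, 82%, 38%)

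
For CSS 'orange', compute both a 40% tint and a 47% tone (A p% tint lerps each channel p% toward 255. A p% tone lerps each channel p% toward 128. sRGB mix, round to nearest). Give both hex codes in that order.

CSS orange is rgb(255, 165, 0).
40% tint:
  R: 255 + 0 = 255 → 255
  G: 165 + 36 = 201 → 201
  B: 0 + 0.4×(255−0) = 0 + 102 = 102 → 102
  → #FFC966
47% tone:
  R: 255 + 0.47×(128−255) = 255 − 59.69 = 195.31 → 195
  G: 165 + 0.47×(128−165) = 165 − 17.39 = 147.61 → 148
  B: 0 + 0.47×(128−0) = 0 + 60.16 = 60.16 → 60
  → #C3943C

#FFC966, #C3943C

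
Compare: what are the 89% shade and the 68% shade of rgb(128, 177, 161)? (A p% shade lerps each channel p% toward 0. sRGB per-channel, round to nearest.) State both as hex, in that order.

#0e1312, #293934

89% shade:
  R: 128 − 113.92 = 14.08 → 14
  G: 177 + 0.89×(0−177) = 177 − 157.53 = 19.47 → 19
  B: 161 − 143.29 = 17.71 → 18
  → #0e1312
68% shade:
  R: 128 + 0.68×(0−128) = 128 − 87.04 = 40.96 → 41
  G: 177 + 0.68×(0−177) = 177 − 120.36 = 56.64 → 57
  B: 161 + 0.68×(0−161) = 161 − 109.48 = 51.52 → 52
  → #293934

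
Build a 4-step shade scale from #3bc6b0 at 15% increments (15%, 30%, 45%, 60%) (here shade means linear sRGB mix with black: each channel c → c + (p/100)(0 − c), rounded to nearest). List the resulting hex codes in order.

#3bc6b0 is rgb(59, 198, 176).
15%: (59 − 8.85 = 50.15→50, 198 − 29.7 = 168.3→168, 176 − 26.4 = 149.6→150) → #32a896
30%: (59 − 17.7 = 41.3→41, 198 − 59.4 = 138.6→139, 176 − 52.8 = 123.2→123) → #298b7b
45%: (59 − 26.55 = 32.45→32, 198 − 89.1 = 108.9→109, 176 − 79.2 = 96.8→97) → #206d61
60%: (59 − 35.4 = 23.6→24, 198 − 118.8 = 79.2→79, 176 − 105.6 = 70.4→70) → #184f46

#32a896, #298b7b, #206d61, #184f46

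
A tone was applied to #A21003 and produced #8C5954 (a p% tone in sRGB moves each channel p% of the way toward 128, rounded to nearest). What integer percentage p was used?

#A21003 is rgb(162, 16, 3); #8C5954 is rgb(140, 89, 84).
On the B channel (widest range): 84 ≈ 3 + (p/100)(128 − 3), so p ≈ 100×(84 − 3)/(128 − 3) = 8100/125 = 64.80.
p = 65 reproduces all three channels after rounding.

65%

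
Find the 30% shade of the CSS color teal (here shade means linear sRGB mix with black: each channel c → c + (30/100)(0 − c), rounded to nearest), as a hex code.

#005A5A

CSS teal is rgb(0, 128, 128).
A 30% shade moves each channel 30% toward 0:
  R: 0 + 0 = 0 → 0
  G: 128 − 38.4 = 89.6 → 90
  B: 128 − 38.4 = 89.6 → 90
rgb(0, 90, 90) = #005A5A.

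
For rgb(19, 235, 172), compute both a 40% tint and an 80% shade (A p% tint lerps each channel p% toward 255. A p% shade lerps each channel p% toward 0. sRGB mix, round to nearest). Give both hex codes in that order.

40% tint:
  R: 19 + 0.4×(255−19) = 19 + 94.4 = 113.4 → 113
  G: 235 + 0.4×(255−235) = 235 + 8 = 243 → 243
  B: 172 + 0.4×(255−172) = 172 + 33.2 = 205.2 → 205
  → #71f3cd
80% shade:
  R: 19 + 0.8×(0−19) = 19 − 15.2 = 3.8 → 4
  G: 235 + 0.8×(0−235) = 235 − 188 = 47 → 47
  B: 172 + 0.8×(0−172) = 172 − 137.6 = 34.4 → 34
  → #042f22

#71f3cd, #042f22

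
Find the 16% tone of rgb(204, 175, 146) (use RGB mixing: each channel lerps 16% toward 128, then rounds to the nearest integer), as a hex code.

Lerp each channel 16% toward 128:
  R: 204 + 0.16×(128−204) = 204 − 12.16 = 191.84 → 192
  G: 175 + 0.16×(128−175) = 175 − 7.52 = 167.48 → 167
  B: 146 + 0.16×(128−146) = 146 − 2.88 = 143.12 → 143
rgb(192, 167, 143) = #C0A78F.

#C0A78F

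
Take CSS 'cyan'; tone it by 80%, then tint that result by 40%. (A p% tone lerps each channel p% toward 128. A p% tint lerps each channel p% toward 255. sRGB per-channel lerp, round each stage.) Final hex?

CSS cyan is rgb(0, 255, 255).
An 80% tone moves each channel 80% toward 128:
  R: 0 + 0.8×(128−0) = 0 + 102.4 = 102.4 → 102
  G: 255 + 0.8×(128−255) = 255 − 101.6 = 153.4 → 153
  B: 255 + 0.8×(128−255) = 255 − 101.6 = 153.4 → 153
After the tone: rgb(102, 153, 153) = #669999.
A 40% tint moves each channel 40% toward 255:
  R: 102 + 0.4×(255−102) = 102 + 61.2 = 163.2 → 163
  G: 153 + 40.8 = 193.8 → 194
  B: 153 + 0.4×(255−153) = 153 + 40.8 = 193.8 → 194
rgb(163, 194, 194) = #A3C2C2.

#A3C2C2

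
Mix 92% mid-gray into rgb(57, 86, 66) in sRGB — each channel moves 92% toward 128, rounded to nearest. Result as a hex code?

#7A7D7B

Per channel, c → c + 0.92(128 − c):
  R: 57 + 0.92×(128−57) = 57 + 65.32 = 122.32 → 122
  G: 86 + 38.64 = 124.64 → 125
  B: 66 + 57.04 = 123.04 → 123
rgb(122, 125, 123) = #7A7D7B.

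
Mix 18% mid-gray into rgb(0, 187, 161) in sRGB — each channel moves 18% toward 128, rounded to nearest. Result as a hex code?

Lerp each channel 18% toward 128:
  R: 0 + 23.04 = 23.04 → 23
  G: 187 + 0.18×(128−187) = 187 − 10.62 = 176.38 → 176
  B: 161 − 5.94 = 155.06 → 155
rgb(23, 176, 155) = #17b09b.

#17b09b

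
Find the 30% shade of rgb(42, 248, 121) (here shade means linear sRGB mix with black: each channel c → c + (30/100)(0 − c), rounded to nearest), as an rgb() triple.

rgb(29, 174, 85)

A 30% shade moves each channel 30% toward 0:
  R: 42 − 12.6 = 29.4 → 29
  G: 248 + 0.3×(0−248) = 248 − 74.4 = 173.6 → 174
  B: 121 + 0.3×(0−121) = 121 − 36.3 = 84.7 → 85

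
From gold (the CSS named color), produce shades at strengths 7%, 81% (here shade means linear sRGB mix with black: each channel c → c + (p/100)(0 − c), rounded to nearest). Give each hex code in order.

CSS gold is rgb(255, 215, 0).
7%: (255 − 17.85 = 237.15→237, 215 − 15.05 = 199.95→200, 0→0) → #edc800
81%: (255 − 206.55 = 48.45→48, 215 − 174.15 = 40.85→41, 0→0) → #302900

#edc800, #302900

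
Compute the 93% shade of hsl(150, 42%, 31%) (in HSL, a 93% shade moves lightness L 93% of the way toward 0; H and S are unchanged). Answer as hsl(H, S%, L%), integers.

hsl(150, 42%, 2%)

L moves 93% from 31 toward 0: 31 − 28.83 = 2.17 → 2.
H and S are unchanged.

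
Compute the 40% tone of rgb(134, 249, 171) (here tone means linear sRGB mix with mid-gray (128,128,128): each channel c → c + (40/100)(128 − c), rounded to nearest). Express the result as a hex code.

#84C99A

A 40% tone moves each channel 40% toward 128:
  R: 134 + 0.4×(128−134) = 134 − 2.4 = 131.6 → 132
  G: 249 − 48.4 = 200.6 → 201
  B: 171 + 0.4×(128−171) = 171 − 17.2 = 153.8 → 154
rgb(132, 201, 154) = #84C99A.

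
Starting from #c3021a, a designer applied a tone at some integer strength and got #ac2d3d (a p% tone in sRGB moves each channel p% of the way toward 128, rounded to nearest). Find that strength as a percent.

#c3021a is rgb(195, 2, 26); #ac2d3d is rgb(172, 45, 61).
On the G channel (widest range): 45 ≈ 2 + (p/100)(128 − 2), so p ≈ 100×(45 − 2)/(128 − 2) = 4300/126 = 34.13.
p = 34 reproduces all three channels after rounding.

34%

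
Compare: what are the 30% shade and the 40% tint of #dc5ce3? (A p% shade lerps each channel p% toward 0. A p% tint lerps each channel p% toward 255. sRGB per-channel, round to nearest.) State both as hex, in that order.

#dc5ce3 is rgb(220, 92, 227).
30% shade:
  R: 220 + 0.3×(0−220) = 220 − 66 = 154 → 154
  G: 92 + 0.3×(0−92) = 92 − 27.6 = 64.4 → 64
  B: 227 + 0.3×(0−227) = 227 − 68.1 = 158.9 → 159
  → #9a409f
40% tint:
  R: 220 + 0.4×(255−220) = 220 + 14 = 234 → 234
  G: 92 + 0.4×(255−92) = 92 + 65.2 = 157.2 → 157
  B: 227 + 0.4×(255−227) = 227 + 11.2 = 238.2 → 238
  → #ea9dee

#9a409f, #ea9dee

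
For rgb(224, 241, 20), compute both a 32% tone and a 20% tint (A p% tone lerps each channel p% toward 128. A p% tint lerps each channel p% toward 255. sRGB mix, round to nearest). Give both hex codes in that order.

#c1cd37, #e6f443

32% tone:
  R: 224 + 0.32×(128−224) = 224 − 30.72 = 193.28 → 193
  G: 241 + 0.32×(128−241) = 241 − 36.16 = 204.84 → 205
  B: 20 + 0.32×(128−20) = 20 + 34.56 = 54.56 → 55
  → #c1cd37
20% tint:
  R: 224 + 0.2×(255−224) = 224 + 6.2 = 230.2 → 230
  G: 241 + 0.2×(255−241) = 241 + 2.8 = 243.8 → 244
  B: 20 + 0.2×(255−20) = 20 + 47 = 67 → 67
  → #e6f443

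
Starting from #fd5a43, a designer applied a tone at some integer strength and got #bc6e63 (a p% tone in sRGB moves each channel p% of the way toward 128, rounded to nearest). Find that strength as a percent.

52%

#fd5a43 is rgb(253, 90, 67); #bc6e63 is rgb(188, 110, 99).
On the R channel (widest range): 188 ≈ 253 + (p/100)(128 − 253), so p ≈ 100×(188 − 253)/(128 − 253) = -6500/-125 = 52.00.
p = 52 reproduces all three channels after rounding.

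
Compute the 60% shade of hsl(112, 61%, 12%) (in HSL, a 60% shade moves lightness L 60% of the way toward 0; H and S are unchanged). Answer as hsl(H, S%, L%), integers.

hsl(112, 61%, 5%)

L moves 60% from 12 toward 0: 12 − 7.2 = 4.8 → 5.
H and S are unchanged.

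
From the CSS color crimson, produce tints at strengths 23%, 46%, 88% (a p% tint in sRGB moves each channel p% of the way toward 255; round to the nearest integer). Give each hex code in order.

#e44a69, #ec8096, #fbe3e8

CSS crimson is rgb(220, 20, 60).
23%: (220 + 8.05 = 228.05→228, 20 + 54.05 = 74.05→74, 60 + 44.85 = 104.85→105) → #e44a69
46%: (220 + 16.1 = 236.1→236, 20 + 108.1 = 128.1→128, 60 + 89.7 = 149.7→150) → #ec8096
88%: (220 + 30.8 = 250.8→251, 20 + 206.8 = 226.8→227, 60 + 171.6 = 231.6→232) → #fbe3e8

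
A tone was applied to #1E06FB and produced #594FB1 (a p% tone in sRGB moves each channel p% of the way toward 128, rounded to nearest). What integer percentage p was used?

#1E06FB is rgb(30, 6, 251); #594FB1 is rgb(89, 79, 177).
On the B channel (widest range): 177 ≈ 251 + (p/100)(128 − 251), so p ≈ 100×(177 − 251)/(128 − 251) = -7400/-123 = 60.16.
p = 60 reproduces all three channels after rounding.

60%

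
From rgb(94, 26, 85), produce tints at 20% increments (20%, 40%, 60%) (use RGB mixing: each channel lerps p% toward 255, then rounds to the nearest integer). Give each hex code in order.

20%: (94 + 32.2 = 126.2→126, 26 + 45.8 = 71.8→72, 85 + 34 = 119→119) → #7e4877
40%: (94 + 64.4 = 158.4→158, 26 + 91.6 = 117.6→118, 85 + 68 = 153→153) → #9e7699
60%: (94 + 96.6 = 190.6→191, 26 + 137.4 = 163.4→163, 85 + 102 = 187→187) → #bfa3bb

#7e4877, #9e7699, #bfa3bb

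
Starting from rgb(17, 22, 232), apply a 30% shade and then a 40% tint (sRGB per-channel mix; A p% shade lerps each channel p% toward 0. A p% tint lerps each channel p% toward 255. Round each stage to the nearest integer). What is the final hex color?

#6d6fc7

Per channel, c → c + 0.3(0 − c):
  R: 17 − 5.1 = 11.9 → 12
  G: 22 − 6.6 = 15.4 → 15
  B: 232 − 69.6 = 162.4 → 162
After the shade: rgb(12, 15, 162) = #0c0fa2.
Lerp each channel 40% toward 255:
  R: 12 + 97.2 = 109.2 → 109
  G: 15 + 96 = 111 → 111
  B: 162 + 37.2 = 199.2 → 199
rgb(109, 111, 199) = #6d6fc7.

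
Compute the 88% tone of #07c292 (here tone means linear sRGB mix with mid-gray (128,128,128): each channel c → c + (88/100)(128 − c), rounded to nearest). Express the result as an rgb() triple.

rgb(113, 136, 130)

#07c292 is rgb(7, 194, 146).
An 88% tone moves each channel 88% toward 128:
  R: 7 + 0.88×(128−7) = 7 + 106.48 = 113.48 → 113
  G: 194 + 0.88×(128−194) = 194 − 58.08 = 135.92 → 136
  B: 146 + 0.88×(128−146) = 146 − 15.84 = 130.16 → 130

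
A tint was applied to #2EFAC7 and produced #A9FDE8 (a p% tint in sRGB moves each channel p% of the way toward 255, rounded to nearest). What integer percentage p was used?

59%

#2EFAC7 is rgb(46, 250, 199); #A9FDE8 is rgb(169, 253, 232).
On the R channel (widest range): 169 ≈ 46 + (p/100)(255 − 46), so p ≈ 100×(169 − 46)/(255 − 46) = 12300/209 = 58.85.
p = 59 reproduces all three channels after rounding.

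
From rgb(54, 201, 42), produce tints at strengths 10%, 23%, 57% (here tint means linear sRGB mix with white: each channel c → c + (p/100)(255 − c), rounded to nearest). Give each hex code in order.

10%: (54 + 20.1 = 74.1→74, 201 + 5.4 = 206.4→206, 42 + 21.3 = 63.3→63) → #4ACE3F
23%: (54 + 46.23 = 100.23→100, 201 + 12.42 = 213.42→213, 42 + 48.99 = 90.99→91) → #64D55B
57%: (54 + 114.57 = 168.57→169, 201 + 30.78 = 231.78→232, 42 + 121.41 = 163.41→163) → #A9E8A3

#4ACE3F, #64D55B, #A9E8A3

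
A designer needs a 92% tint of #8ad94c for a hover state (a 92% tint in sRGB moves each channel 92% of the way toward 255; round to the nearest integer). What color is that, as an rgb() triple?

#8ad94c is rgb(138, 217, 76).
Lerp each channel 92% toward 255:
  R: 138 + 107.64 = 245.64 → 246
  G: 217 + 34.96 = 251.96 → 252
  B: 76 + 164.68 = 240.68 → 241

rgb(246, 252, 241)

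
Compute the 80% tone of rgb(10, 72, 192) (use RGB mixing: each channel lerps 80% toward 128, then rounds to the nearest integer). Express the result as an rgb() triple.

Lerp each channel 80% toward 128:
  R: 10 + 94.4 = 104.4 → 104
  G: 72 + 0.8×(128−72) = 72 + 44.8 = 116.8 → 117
  B: 192 + 0.8×(128−192) = 192 − 51.2 = 140.8 → 141

rgb(104, 117, 141)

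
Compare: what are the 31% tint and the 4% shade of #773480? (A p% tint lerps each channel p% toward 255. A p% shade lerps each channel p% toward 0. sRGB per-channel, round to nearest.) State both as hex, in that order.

#a173a7, #72327b

#773480 is rgb(119, 52, 128).
31% tint:
  R: 119 + 42.16 = 161.16 → 161
  G: 52 + 62.93 = 114.93 → 115
  B: 128 + 0.31×(255−128) = 128 + 39.37 = 167.37 → 167
  → #a173a7
4% shade:
  R: 119 − 4.76 = 114.24 → 114
  G: 52 + 0.04×(0−52) = 52 − 2.08 = 49.92 → 50
  B: 128 + 0.04×(0−128) = 128 − 5.12 = 122.88 → 123
  → #72327b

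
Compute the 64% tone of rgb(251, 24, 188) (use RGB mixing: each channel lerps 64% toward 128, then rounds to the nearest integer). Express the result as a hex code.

#AC5B96

Lerp each channel 64% toward 128:
  R: 251 − 78.72 = 172.28 → 172
  G: 24 + 66.56 = 90.56 → 91
  B: 188 − 38.4 = 149.6 → 150
rgb(172, 91, 150) = #AC5B96.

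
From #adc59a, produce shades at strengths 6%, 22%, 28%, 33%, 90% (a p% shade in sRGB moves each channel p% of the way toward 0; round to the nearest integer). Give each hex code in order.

#adc59a is rgb(173, 197, 154).
6%: (173 − 10.38 = 162.62→163, 197 − 11.82 = 185.18→185, 154 − 9.24 = 144.76→145) → #a3b991
22%: (173 − 38.06 = 134.94→135, 197 − 43.34 = 153.66→154, 154 − 33.88 = 120.12→120) → #879a78
28%: (173 − 48.44 = 124.56→125, 197 − 55.16 = 141.84→142, 154 − 43.12 = 110.88→111) → #7d8e6f
33%: (173 − 57.09 = 115.91→116, 197 − 65.01 = 131.99→132, 154 − 50.82 = 103.18→103) → #748467
90%: (173 − 155.7 = 17.3→17, 197 − 177.3 = 19.7→20, 154 − 138.6 = 15.4→15) → #11140f

#a3b991, #879a78, #7d8e6f, #748467, #11140f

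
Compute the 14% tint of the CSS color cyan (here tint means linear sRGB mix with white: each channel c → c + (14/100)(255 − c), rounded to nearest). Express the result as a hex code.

#24ffff

CSS cyan is rgb(0, 255, 255).
Lerp each channel 14% toward 255:
  R: 0 + 0.14×(255−0) = 0 + 35.7 = 35.7 → 36
  G: 255 + 0.14×(255−255) = 255 + 0 = 255 → 255
  B: 255 + 0 = 255 → 255
rgb(36, 255, 255) = #24ffff.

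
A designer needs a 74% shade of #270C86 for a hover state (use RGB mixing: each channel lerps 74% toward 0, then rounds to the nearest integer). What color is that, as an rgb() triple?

rgb(10, 3, 35)

#270C86 is rgb(39, 12, 134).
Per channel, c → c + 0.74(0 − c):
  R: 39 + 0.74×(0−39) = 39 − 28.86 = 10.14 → 10
  G: 12 + 0.74×(0−12) = 12 − 8.88 = 3.12 → 3
  B: 134 + 0.74×(0−134) = 134 − 99.16 = 34.84 → 35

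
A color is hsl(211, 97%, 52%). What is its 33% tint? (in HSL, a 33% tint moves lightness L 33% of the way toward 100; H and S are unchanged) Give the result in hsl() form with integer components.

L moves 33% from 52 toward 100: 52 + 15.84 = 67.84 → 68.
H and S are unchanged.

hsl(211, 97%, 68%)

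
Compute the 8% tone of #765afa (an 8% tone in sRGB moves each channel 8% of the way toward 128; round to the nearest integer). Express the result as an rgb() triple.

#765afa is rgb(118, 90, 250).
Lerp each channel 8% toward 128:
  R: 118 + 0.8 = 118.8 → 119
  G: 90 + 0.08×(128−90) = 90 + 3.04 = 93.04 → 93
  B: 250 − 9.76 = 240.24 → 240

rgb(119, 93, 240)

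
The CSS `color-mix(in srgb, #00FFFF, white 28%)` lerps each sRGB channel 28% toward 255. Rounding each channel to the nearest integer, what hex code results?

#47FFFF

#00FFFF is rgb(0, 255, 255).
Lerp each channel 28% toward 255:
  R: 0 + 0.28×(255−0) = 0 + 71.4 = 71.4 → 71
  G: 255 + 0 = 255 → 255
  B: 255 + 0.28×(255−255) = 255 + 0 = 255 → 255
rgb(71, 255, 255) = #47FFFF.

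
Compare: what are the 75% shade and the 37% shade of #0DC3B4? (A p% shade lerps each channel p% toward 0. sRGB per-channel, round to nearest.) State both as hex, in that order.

#0DC3B4 is rgb(13, 195, 180).
75% shade:
  R: 13 − 9.75 = 3.25 → 3
  G: 195 + 0.75×(0−195) = 195 − 146.25 = 48.75 → 49
  B: 180 + 0.75×(0−180) = 180 − 135 = 45 → 45
  → #03312D
37% shade:
  R: 13 + 0.37×(0−13) = 13 − 4.81 = 8.19 → 8
  G: 195 − 72.15 = 122.85 → 123
  B: 180 + 0.37×(0−180) = 180 − 66.6 = 113.4 → 113
  → #087B71

#03312D, #087B71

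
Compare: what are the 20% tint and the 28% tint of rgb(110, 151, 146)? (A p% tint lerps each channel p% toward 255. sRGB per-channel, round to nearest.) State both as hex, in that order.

20% tint:
  R: 110 + 29 = 139 → 139
  G: 151 + 0.2×(255−151) = 151 + 20.8 = 171.8 → 172
  B: 146 + 21.8 = 167.8 → 168
  → #8baca8
28% tint:
  R: 110 + 40.6 = 150.6 → 151
  G: 151 + 29.12 = 180.12 → 180
  B: 146 + 30.52 = 176.52 → 177
  → #97b4b1

#8baca8, #97b4b1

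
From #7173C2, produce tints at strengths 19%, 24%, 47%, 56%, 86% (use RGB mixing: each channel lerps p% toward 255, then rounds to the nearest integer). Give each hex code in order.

#8C8ECE, #9395D1, #B4B5DF, #C1C1E4, #EBEBF6

#7173C2 is rgb(113, 115, 194).
19%: (113 + 26.98 = 139.98→140, 115 + 26.6 = 141.6→142, 194 + 11.59 = 205.59→206) → #8C8ECE
24%: (113 + 34.08 = 147.08→147, 115 + 33.6 = 148.6→149, 194 + 14.64 = 208.64→209) → #9395D1
47%: (113 + 66.74 = 179.74→180, 115 + 65.8 = 180.8→181, 194 + 28.67 = 222.67→223) → #B4B5DF
56%: (113 + 79.52 = 192.52→193, 115 + 78.4 = 193.4→193, 194 + 34.16 = 228.16→228) → #C1C1E4
86%: (113 + 122.12 = 235.12→235, 115 + 120.4 = 235.4→235, 194 + 52.46 = 246.46→246) → #EBEBF6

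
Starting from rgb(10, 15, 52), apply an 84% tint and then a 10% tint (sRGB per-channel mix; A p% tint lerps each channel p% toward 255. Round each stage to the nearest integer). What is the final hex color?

#DCDDE2

An 84% tint moves each channel 84% toward 255:
  R: 10 + 0.84×(255−10) = 10 + 205.8 = 215.8 → 216
  G: 15 + 0.84×(255−15) = 15 + 201.6 = 216.6 → 217
  B: 52 + 170.52 = 222.52 → 223
After the tint: rgb(216, 217, 223) = #D8D9DF.
Per channel, c → c + 0.1(255 − c):
  R: 216 + 3.9 = 219.9 → 220
  G: 217 + 3.8 = 220.8 → 221
  B: 223 + 0.1×(255−223) = 223 + 3.2 = 226.2 → 226
rgb(220, 221, 226) = #DCDDE2.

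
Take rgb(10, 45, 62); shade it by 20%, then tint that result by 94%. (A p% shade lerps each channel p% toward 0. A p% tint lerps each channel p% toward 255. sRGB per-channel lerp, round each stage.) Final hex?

#F0F2F3

A 20% shade moves each channel 20% toward 0:
  R: 10 − 2 = 8 → 8
  G: 45 − 9 = 36 → 36
  B: 62 − 12.4 = 49.6 → 50
After the shade: rgb(8, 36, 50) = #082432.
Per channel, c → c + 0.94(255 − c):
  R: 8 + 232.18 = 240.18 → 240
  G: 36 + 0.94×(255−36) = 36 + 205.86 = 241.86 → 242
  B: 50 + 192.7 = 242.7 → 243
rgb(240, 242, 243) = #F0F2F3.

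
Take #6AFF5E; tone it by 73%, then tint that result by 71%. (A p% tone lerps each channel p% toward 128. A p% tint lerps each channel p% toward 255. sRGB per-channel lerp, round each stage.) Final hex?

#D8E4D8

#6AFF5E is rgb(106, 255, 94).
A 73% tone moves each channel 73% toward 128:
  R: 106 + 0.73×(128−106) = 106 + 16.06 = 122.06 → 122
  G: 255 + 0.73×(128−255) = 255 − 92.71 = 162.29 → 162
  B: 94 + 24.82 = 118.82 → 119
After the tone: rgb(122, 162, 119) = #7AA277.
Per channel, c → c + 0.71(255 − c):
  R: 122 + 94.43 = 216.43 → 216
  G: 162 + 66.03 = 228.03 → 228
  B: 119 + 96.56 = 215.56 → 216
rgb(216, 228, 216) = #D8E4D8.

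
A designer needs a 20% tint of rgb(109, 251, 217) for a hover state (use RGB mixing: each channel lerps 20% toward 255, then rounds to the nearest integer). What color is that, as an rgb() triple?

Per channel, c → c + 0.2(255 − c):
  R: 109 + 29.2 = 138.2 → 138
  G: 251 + 0.2×(255−251) = 251 + 0.8 = 251.8 → 252
  B: 217 + 7.6 = 224.6 → 225

rgb(138, 252, 225)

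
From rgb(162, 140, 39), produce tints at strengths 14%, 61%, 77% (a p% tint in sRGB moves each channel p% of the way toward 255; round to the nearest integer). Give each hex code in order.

14%: (162 + 13.02 = 175.02→175, 140 + 16.1 = 156.1→156, 39 + 30.24 = 69.24→69) → #af9c45
61%: (162 + 56.73 = 218.73→219, 140 + 70.15 = 210.15→210, 39 + 131.76 = 170.76→171) → #dbd2ab
77%: (162 + 71.61 = 233.61→234, 140 + 88.55 = 228.55→229, 39 + 166.32 = 205.32→205) → #eae5cd

#af9c45, #dbd2ab, #eae5cd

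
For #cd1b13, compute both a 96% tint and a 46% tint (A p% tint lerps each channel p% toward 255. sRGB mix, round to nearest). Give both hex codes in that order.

#fdf6f6, #e48480

#cd1b13 is rgb(205, 27, 19).
96% tint:
  R: 205 + 48 = 253 → 253
  G: 27 + 0.96×(255−27) = 27 + 218.88 = 245.88 → 246
  B: 19 + 226.56 = 245.56 → 246
  → #fdf6f6
46% tint:
  R: 205 + 23 = 228 → 228
  G: 27 + 104.88 = 131.88 → 132
  B: 19 + 108.56 = 127.56 → 128
  → #e48480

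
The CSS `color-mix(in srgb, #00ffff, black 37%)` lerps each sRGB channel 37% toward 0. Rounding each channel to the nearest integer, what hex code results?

#00a1a1

#00ffff is rgb(0, 255, 255).
Per channel, c → c + 0.37(0 − c):
  R: 0 + 0 = 0 → 0
  G: 255 + 0.37×(0−255) = 255 − 94.35 = 160.65 → 161
  B: 255 − 94.35 = 160.65 → 161
rgb(0, 161, 161) = #00a1a1.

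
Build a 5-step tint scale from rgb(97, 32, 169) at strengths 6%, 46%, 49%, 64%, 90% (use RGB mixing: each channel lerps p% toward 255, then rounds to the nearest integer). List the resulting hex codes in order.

#6a2dae, #aa87d1, #ae8dd3, #c6afe0, #efe9f6

6%: (97 + 9.48 = 106.48→106, 32 + 13.38 = 45.38→45, 169 + 5.16 = 174.16→174) → #6a2dae
46%: (97 + 72.68 = 169.68→170, 32 + 102.58 = 134.58→135, 169 + 39.56 = 208.56→209) → #aa87d1
49%: (97 + 77.42 = 174.42→174, 32 + 109.27 = 141.27→141, 169 + 42.14 = 211.14→211) → #ae8dd3
64%: (97 + 101.12 = 198.12→198, 32 + 142.72 = 174.72→175, 169 + 55.04 = 224.04→224) → #c6afe0
90%: (97 + 142.2 = 239.2→239, 32 + 200.7 = 232.7→233, 169 + 77.4 = 246.4→246) → #efe9f6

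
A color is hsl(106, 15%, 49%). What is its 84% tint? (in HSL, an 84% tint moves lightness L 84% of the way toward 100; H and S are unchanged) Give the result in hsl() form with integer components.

L moves 84% from 49 toward 100: 49 + 42.84 = 91.84 → 92.
H and S are unchanged.

hsl(106, 15%, 92%)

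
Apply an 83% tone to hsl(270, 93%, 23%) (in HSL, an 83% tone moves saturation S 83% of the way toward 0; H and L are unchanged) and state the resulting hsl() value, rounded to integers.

S moves 83% from 93 toward 0: 93 − 77.19 = 15.81 → 16.
H and L are unchanged.

hsl(270, 16%, 23%)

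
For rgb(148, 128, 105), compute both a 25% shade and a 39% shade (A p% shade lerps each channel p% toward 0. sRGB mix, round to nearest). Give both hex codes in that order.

#6F604F, #5A4E40

25% shade:
  R: 148 − 37 = 111 → 111
  G: 128 + 0.25×(0−128) = 128 − 32 = 96 → 96
  B: 105 + 0.25×(0−105) = 105 − 26.25 = 78.75 → 79
  → #6F604F
39% shade:
  R: 148 + 0.39×(0−148) = 148 − 57.72 = 90.28 → 90
  G: 128 + 0.39×(0−128) = 128 − 49.92 = 78.08 → 78
  B: 105 + 0.39×(0−105) = 105 − 40.95 = 64.05 → 64
  → #5A4E40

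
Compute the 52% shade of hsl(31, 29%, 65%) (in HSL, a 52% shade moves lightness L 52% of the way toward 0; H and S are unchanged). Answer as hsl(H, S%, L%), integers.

L moves 52% from 65 toward 0: 65 − 33.8 = 31.2 → 31.
H and S are unchanged.

hsl(31, 29%, 31%)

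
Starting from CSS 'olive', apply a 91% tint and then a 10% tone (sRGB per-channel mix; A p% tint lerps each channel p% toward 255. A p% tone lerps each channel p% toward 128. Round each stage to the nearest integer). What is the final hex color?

CSS olive is rgb(128, 128, 0).
Per channel, c → c + 0.91(255 − c):
  R: 128 + 0.91×(255−128) = 128 + 115.57 = 243.57 → 244
  G: 128 + 115.57 = 243.57 → 244
  B: 0 + 0.91×(255−0) = 0 + 232.05 = 232.05 → 232
After the tint: rgb(244, 244, 232) = #f4f4e8.
A 10% tone moves each channel 10% toward 128:
  R: 244 + 0.1×(128−244) = 244 − 11.6 = 232.4 → 232
  G: 244 + 0.1×(128−244) = 244 − 11.6 = 232.4 → 232
  B: 232 − 10.4 = 221.6 → 222
rgb(232, 232, 222) = #e8e8de.

#e8e8de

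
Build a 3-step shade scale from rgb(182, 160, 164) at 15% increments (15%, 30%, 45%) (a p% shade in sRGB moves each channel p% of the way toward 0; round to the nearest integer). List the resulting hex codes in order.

#9B888B, #7F7073, #64585A

15%: (182 − 27.3 = 154.7→155, 160 − 24 = 136→136, 164 − 24.6 = 139.4→139) → #9B888B
30%: (182 − 54.6 = 127.4→127, 160 − 48 = 112→112, 164 − 49.2 = 114.8→115) → #7F7073
45%: (182 − 81.9 = 100.1→100, 160 − 72 = 88→88, 164 − 73.8 = 90.2→90) → #64585A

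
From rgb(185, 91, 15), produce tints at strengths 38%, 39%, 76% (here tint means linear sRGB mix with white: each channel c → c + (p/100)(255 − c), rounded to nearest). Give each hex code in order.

38%: (185 + 26.6 = 211.6→212, 91 + 62.32 = 153.32→153, 15 + 91.2 = 106.2→106) → #d4996a
39%: (185 + 27.3 = 212.3→212, 91 + 63.96 = 154.96→155, 15 + 93.6 = 108.6→109) → #d49b6d
76%: (185 + 53.2 = 238.2→238, 91 + 124.64 = 215.64→216, 15 + 182.4 = 197.4→197) → #eed8c5

#d4996a, #d49b6d, #eed8c5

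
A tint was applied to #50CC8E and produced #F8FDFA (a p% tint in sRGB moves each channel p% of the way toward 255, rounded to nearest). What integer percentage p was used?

96%

#50CC8E is rgb(80, 204, 142); #F8FDFA is rgb(248, 253, 250).
On the R channel (widest range): 248 ≈ 80 + (p/100)(255 − 80), so p ≈ 100×(248 − 80)/(255 − 80) = 16800/175 = 96.00.
p = 96 reproduces all three channels after rounding.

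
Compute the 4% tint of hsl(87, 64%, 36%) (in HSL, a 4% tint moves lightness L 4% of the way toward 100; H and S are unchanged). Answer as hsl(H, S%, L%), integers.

hsl(87, 64%, 39%)

L moves 4% from 36 toward 100: 36 + 2.56 = 38.56 → 39.
H and S are unchanged.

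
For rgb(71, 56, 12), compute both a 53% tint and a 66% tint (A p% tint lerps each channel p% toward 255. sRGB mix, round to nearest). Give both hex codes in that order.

53% tint:
  R: 71 + 0.53×(255−71) = 71 + 97.52 = 168.52 → 169
  G: 56 + 105.47 = 161.47 → 161
  B: 12 + 0.53×(255−12) = 12 + 128.79 = 140.79 → 141
  → #a9a18d
66% tint:
  R: 71 + 0.66×(255−71) = 71 + 121.44 = 192.44 → 192
  G: 56 + 131.34 = 187.34 → 187
  B: 12 + 0.66×(255−12) = 12 + 160.38 = 172.38 → 172
  → #c0bbac

#a9a18d, #c0bbac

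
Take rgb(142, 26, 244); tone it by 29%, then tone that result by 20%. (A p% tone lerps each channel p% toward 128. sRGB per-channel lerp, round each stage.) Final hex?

A 29% tone moves each channel 29% toward 128:
  R: 142 + 0.29×(128−142) = 142 − 4.06 = 137.94 → 138
  G: 26 + 0.29×(128−26) = 26 + 29.58 = 55.58 → 56
  B: 244 + 0.29×(128−244) = 244 − 33.64 = 210.36 → 210
After the tone: rgb(138, 56, 210) = #8A38D2.
Lerp each channel 20% toward 128:
  R: 138 − 2 = 136 → 136
  G: 56 + 0.2×(128−56) = 56 + 14.4 = 70.4 → 70
  B: 210 + 0.2×(128−210) = 210 − 16.4 = 193.6 → 194
rgb(136, 70, 194) = #8846C2.

#8846C2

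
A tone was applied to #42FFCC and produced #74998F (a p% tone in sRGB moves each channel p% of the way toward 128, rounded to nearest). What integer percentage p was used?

80%

#42FFCC is rgb(66, 255, 204); #74998F is rgb(116, 153, 143).
On the G channel (widest range): 153 ≈ 255 + (p/100)(128 − 255), so p ≈ 100×(153 − 255)/(128 − 255) = -10200/-127 = 80.31.
p = 80 reproduces all three channels after rounding.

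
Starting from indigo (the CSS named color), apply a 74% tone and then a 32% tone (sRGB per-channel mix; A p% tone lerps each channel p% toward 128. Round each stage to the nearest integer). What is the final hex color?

CSS indigo is rgb(75, 0, 130).
Per channel, c → c + 0.74(128 − c):
  R: 75 + 39.22 = 114.22 → 114
  G: 0 + 0.74×(128−0) = 0 + 94.72 = 94.72 → 95
  B: 130 + 0.74×(128−130) = 130 − 1.48 = 128.52 → 129
After the tone: rgb(114, 95, 129) = #725F81.
Per channel, c → c + 0.32(128 − c):
  R: 114 + 0.32×(128−114) = 114 + 4.48 = 118.48 → 118
  G: 95 + 0.32×(128−95) = 95 + 10.56 = 105.56 → 106
  B: 129 + 0.32×(128−129) = 129 − 0.32 = 128.68 → 129
rgb(118, 106, 129) = #766A81.

#766A81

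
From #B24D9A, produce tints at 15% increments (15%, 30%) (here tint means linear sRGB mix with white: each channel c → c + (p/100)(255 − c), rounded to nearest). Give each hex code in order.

#BE68A9, #C982B8

#B24D9A is rgb(178, 77, 154).
15%: (178 + 11.55 = 189.55→190, 77 + 26.7 = 103.7→104, 154 + 15.15 = 169.15→169) → #BE68A9
30%: (178 + 23.1 = 201.1→201, 77 + 53.4 = 130.4→130, 154 + 30.3 = 184.3→184) → #C982B8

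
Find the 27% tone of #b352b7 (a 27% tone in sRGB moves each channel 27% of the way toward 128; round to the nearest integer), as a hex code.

#b352b7 is rgb(179, 82, 183).
A 27% tone moves each channel 27% toward 128:
  R: 179 − 13.77 = 165.23 → 165
  G: 82 + 12.42 = 94.42 → 94
  B: 183 − 14.85 = 168.15 → 168
rgb(165, 94, 168) = #a55ea8.

#a55ea8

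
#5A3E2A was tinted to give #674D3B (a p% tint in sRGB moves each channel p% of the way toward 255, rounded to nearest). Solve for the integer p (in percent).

#5A3E2A is rgb(90, 62, 42); #674D3B is rgb(103, 77, 59).
On the B channel (widest range): 59 ≈ 42 + (p/100)(255 − 42), so p ≈ 100×(59 − 42)/(255 − 42) = 1700/213 = 7.98.
p = 8 reproduces all three channels after rounding.

8%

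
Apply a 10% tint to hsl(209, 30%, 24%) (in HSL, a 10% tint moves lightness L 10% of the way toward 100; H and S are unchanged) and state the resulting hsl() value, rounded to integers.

hsl(209, 30%, 32%)

L moves 10% from 24 toward 100: 24 + 7.6 = 31.6 → 32.
H and S are unchanged.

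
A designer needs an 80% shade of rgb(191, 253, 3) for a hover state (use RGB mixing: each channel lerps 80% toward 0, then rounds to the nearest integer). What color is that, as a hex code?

Lerp each channel 80% toward 0:
  R: 191 − 152.8 = 38.2 → 38
  G: 253 − 202.4 = 50.6 → 51
  B: 3 + 0.8×(0−3) = 3 − 2.4 = 0.6 → 1
rgb(38, 51, 1) = #263301.

#263301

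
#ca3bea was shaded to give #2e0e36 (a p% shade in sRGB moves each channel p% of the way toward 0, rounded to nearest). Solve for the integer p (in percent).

#ca3bea is rgb(202, 59, 234); #2e0e36 is rgb(46, 14, 54).
On the B channel (widest range): 54 ≈ 234 + (p/100)(0 − 234), so p ≈ 100×(54 − 234)/(0 − 234) = -18000/-234 = 76.92.
p = 77 reproduces all three channels after rounding.

77%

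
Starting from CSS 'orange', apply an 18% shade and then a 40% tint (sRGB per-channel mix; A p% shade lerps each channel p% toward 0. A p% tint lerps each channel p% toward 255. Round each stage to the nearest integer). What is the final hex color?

#E3B766

CSS orange is rgb(255, 165, 0).
Per channel, c → c + 0.18(0 − c):
  R: 255 + 0.18×(0−255) = 255 − 45.9 = 209.1 → 209
  G: 165 − 29.7 = 135.3 → 135
  B: 0 + 0.18×(0−0) = 0 + 0 = 0 → 0
After the shade: rgb(209, 135, 0) = #D18700.
Per channel, c → c + 0.4(255 − c):
  R: 209 + 0.4×(255−209) = 209 + 18.4 = 227.4 → 227
  G: 135 + 48 = 183 → 183
  B: 0 + 0.4×(255−0) = 0 + 102 = 102 → 102
rgb(227, 183, 102) = #E3B766.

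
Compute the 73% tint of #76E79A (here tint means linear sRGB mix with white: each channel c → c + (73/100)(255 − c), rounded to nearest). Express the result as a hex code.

#76E79A is rgb(118, 231, 154).
Per channel, c → c + 0.73(255 − c):
  R: 118 + 0.73×(255−118) = 118 + 100.01 = 218.01 → 218
  G: 231 + 17.52 = 248.52 → 249
  B: 154 + 73.73 = 227.73 → 228
rgb(218, 249, 228) = #DAF9E4.

#DAF9E4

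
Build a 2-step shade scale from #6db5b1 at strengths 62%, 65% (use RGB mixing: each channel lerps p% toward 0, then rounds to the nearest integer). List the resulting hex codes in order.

#294543, #263f3e

#6db5b1 is rgb(109, 181, 177).
62%: (109 − 67.58 = 41.42→41, 181 − 112.22 = 68.78→69, 177 − 109.74 = 67.26→67) → #294543
65%: (109 − 70.85 = 38.15→38, 181 − 117.65 = 63.35→63, 177 − 115.05 = 61.95→62) → #263f3e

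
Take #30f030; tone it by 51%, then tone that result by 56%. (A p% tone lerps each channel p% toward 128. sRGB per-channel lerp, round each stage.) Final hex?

#6f986f

#30f030 is rgb(48, 240, 48).
Per channel, c → c + 0.51(128 − c):
  R: 48 + 0.51×(128−48) = 48 + 40.8 = 88.8 → 89
  G: 240 − 57.12 = 182.88 → 183
  B: 48 + 40.8 = 88.8 → 89
After the tone: rgb(89, 183, 89) = #59b759.
A 56% tone moves each channel 56% toward 128:
  R: 89 + 21.84 = 110.84 → 111
  G: 183 − 30.8 = 152.2 → 152
  B: 89 + 0.56×(128−89) = 89 + 21.84 = 110.84 → 111
rgb(111, 152, 111) = #6f986f.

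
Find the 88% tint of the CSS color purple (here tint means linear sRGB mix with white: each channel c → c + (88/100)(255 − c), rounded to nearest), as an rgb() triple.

CSS purple is rgb(128, 0, 128).
An 88% tint moves each channel 88% toward 255:
  R: 128 + 0.88×(255−128) = 128 + 111.76 = 239.76 → 240
  G: 0 + 224.4 = 224.4 → 224
  B: 128 + 0.88×(255−128) = 128 + 111.76 = 239.76 → 240

rgb(240, 224, 240)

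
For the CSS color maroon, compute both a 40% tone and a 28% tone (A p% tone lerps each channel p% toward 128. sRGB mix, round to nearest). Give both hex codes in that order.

CSS maroon is rgb(128, 0, 0).
40% tone:
  R: 128 + 0.4×(128−128) = 128 + 0 = 128 → 128
  G: 0 + 51.2 = 51.2 → 51
  B: 0 + 51.2 = 51.2 → 51
  → #803333
28% tone:
  R: 128 + 0.28×(128−128) = 128 + 0 = 128 → 128
  G: 0 + 0.28×(128−0) = 0 + 35.84 = 35.84 → 36
  B: 0 + 0.28×(128−0) = 0 + 35.84 = 35.84 → 36
  → #802424

#803333, #802424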